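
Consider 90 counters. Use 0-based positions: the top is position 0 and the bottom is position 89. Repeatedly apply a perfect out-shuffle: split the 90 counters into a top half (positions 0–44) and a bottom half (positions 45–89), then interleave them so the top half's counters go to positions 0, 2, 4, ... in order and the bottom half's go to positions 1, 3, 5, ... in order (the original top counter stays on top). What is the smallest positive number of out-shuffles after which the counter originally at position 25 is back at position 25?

Follow position 25 under repeated out-shuffles:
25 → 50 → 11 → 22 → 44 → 88 → 87 → 85 → 81 → 73 → 57 → 25
It first returns after 11 out-shuffles.

11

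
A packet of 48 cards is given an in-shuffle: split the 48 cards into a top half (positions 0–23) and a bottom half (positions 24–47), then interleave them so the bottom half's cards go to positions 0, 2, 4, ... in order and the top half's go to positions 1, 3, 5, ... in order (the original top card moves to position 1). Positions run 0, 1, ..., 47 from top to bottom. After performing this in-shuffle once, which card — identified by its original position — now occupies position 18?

33

Work backwards from position 18, undoing one in-shuffle at a time:
18 ← 33
So the card now at position 18 started at position 33.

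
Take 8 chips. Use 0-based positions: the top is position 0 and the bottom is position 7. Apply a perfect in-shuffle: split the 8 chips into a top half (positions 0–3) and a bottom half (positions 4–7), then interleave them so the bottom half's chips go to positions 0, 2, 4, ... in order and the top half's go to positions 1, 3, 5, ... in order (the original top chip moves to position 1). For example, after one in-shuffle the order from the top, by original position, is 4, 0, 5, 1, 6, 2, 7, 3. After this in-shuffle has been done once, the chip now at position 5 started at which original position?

Work backwards from position 5, undoing one in-shuffle at a time:
5 ← 2
So the chip now at position 5 started at position 2.

2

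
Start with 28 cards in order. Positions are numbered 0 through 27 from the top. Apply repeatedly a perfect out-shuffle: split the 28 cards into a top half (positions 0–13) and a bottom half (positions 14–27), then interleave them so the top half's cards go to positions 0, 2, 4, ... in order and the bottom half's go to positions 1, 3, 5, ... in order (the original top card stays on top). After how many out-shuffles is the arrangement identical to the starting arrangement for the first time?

The out-shuffle permutes the 28 positions with cycle lengths [1, 1, 2, 6, 18].
Every card is home exactly when every cycle has completed a whole number of laps, i.e. after lcm(1, 2, 6, 18) = 18 out-shuffles.

18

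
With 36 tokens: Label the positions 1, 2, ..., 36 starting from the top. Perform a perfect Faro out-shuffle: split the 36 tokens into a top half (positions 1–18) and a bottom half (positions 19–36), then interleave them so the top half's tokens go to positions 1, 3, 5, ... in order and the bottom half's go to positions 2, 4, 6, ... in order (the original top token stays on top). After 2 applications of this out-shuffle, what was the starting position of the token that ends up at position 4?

28

Work backwards from position 4, undoing one out-shuffle at a time:
4 ← 20 ← 28
So the token now at position 4 started at position 28.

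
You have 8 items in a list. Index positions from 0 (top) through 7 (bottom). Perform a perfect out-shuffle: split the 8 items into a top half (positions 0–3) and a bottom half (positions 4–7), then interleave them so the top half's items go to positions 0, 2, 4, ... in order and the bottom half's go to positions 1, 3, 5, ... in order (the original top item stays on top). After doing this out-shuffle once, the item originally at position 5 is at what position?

Track the item's position through each out-shuffle:
5 → 3

3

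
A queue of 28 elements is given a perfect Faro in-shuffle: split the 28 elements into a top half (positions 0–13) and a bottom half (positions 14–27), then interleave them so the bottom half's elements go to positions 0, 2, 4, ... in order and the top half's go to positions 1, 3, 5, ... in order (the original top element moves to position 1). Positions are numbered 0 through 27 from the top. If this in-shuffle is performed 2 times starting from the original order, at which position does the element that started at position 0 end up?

Track the element's position through each in-shuffle:
0 → 1 → 3

3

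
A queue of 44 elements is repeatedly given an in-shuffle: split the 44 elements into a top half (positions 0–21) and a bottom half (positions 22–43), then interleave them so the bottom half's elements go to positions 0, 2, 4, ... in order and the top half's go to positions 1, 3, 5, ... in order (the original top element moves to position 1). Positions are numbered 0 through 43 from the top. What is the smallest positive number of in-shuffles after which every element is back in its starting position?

12

The in-shuffle permutes the 44 positions with cycle lengths [2, 4, 4, 4, 6, 12, 12].
Every element is home exactly when every cycle has completed a whole number of laps, i.e. after lcm(2, 4, 6, 12) = 12 in-shuffles.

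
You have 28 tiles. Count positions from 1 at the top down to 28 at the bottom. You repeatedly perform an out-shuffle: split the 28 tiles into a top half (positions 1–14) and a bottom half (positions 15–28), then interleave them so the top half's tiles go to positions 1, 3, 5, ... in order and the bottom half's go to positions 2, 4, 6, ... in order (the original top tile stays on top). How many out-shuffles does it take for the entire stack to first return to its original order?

The out-shuffle permutes the 28 positions with cycle lengths [1, 1, 2, 6, 18].
Every tile is home exactly when every cycle has completed a whole number of laps, i.e. after lcm(1, 2, 6, 18) = 18 out-shuffles.

18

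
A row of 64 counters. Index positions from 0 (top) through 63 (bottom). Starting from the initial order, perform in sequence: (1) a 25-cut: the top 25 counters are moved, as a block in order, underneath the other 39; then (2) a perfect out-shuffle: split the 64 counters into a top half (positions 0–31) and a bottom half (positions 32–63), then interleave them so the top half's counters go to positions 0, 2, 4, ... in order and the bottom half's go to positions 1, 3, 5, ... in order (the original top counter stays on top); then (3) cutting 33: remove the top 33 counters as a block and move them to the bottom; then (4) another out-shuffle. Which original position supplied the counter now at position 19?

30

Undo the operations in reverse order, starting from position 19:
  undo op 4 (out-shuffle, from bottom half): 19 ← 41
  undo op 3 (cut 33): 41 ← 10
  undo op 2 (out-shuffle, from top half): 10 ← 5
  undo op 1 (cut 25): 5 ← 30
So the counter at position 19 came from original position 30.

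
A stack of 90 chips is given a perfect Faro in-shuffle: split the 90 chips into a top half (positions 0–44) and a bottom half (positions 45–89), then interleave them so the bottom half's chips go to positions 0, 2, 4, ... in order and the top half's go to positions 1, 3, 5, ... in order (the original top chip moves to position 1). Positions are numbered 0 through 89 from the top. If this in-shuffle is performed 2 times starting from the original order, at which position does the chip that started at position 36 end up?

Track the chip's position through each in-shuffle:
36 → 73 → 56

56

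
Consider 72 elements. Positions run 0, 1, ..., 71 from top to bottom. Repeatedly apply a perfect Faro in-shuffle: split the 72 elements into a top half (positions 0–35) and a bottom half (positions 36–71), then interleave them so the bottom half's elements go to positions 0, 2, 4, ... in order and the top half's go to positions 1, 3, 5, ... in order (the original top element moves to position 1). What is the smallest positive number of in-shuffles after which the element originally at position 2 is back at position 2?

Follow position 2 under repeated in-shuffles:
2 → 5 → 11 → 23 → 47 → 22 → 45 → 18 → 37 → 2
It first returns after 9 in-shuffles.

9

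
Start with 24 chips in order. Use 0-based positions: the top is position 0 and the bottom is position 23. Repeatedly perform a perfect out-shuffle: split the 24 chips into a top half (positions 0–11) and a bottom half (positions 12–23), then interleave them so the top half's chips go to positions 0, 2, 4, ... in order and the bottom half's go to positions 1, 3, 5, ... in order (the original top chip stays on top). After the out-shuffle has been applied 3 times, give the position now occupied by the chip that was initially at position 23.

Position 23 is a fixed point of every out-shuffle, so the chip never moves.

23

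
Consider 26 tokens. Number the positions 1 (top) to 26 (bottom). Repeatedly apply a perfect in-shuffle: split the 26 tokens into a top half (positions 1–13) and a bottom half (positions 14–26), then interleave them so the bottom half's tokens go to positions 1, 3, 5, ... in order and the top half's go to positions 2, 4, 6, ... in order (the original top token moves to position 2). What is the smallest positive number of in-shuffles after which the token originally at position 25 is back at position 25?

18

Follow position 25 under repeated in-shuffles:
25 → 23 → 19 → 11 → 22 → 17 → 7 → 14 → 1 → 2 → 4 → 8 → 16 → 5 → 10 → 20 → 13 → 26 → 25
It first returns after 18 in-shuffles.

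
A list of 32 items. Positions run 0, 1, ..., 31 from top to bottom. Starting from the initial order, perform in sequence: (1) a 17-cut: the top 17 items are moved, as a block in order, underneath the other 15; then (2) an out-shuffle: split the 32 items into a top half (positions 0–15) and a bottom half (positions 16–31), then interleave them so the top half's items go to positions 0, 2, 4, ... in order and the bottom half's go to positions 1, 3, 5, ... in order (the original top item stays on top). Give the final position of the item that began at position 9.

17

Track the item from position 9 forward through each operation:
  after op 1 (cut 17): 9 → 24
  after op 2 (out-shuffle): 24 → 17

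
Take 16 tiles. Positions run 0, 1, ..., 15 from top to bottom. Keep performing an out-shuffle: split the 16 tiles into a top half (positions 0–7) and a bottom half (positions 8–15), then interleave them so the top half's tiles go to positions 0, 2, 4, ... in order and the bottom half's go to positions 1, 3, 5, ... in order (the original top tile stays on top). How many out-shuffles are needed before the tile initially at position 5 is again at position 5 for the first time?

2

Follow position 5 under repeated out-shuffles:
5 → 10 → 5
It first returns after 2 out-shuffles.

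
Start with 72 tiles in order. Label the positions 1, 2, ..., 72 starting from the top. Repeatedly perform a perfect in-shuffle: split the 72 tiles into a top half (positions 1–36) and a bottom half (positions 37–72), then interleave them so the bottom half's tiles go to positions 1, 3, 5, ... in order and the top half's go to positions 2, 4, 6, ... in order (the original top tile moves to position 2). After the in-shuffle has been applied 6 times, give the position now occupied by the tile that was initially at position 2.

Track the tile's position through each in-shuffle:
2 → 4 → 8 → 16 → 32 → 64 → 55

55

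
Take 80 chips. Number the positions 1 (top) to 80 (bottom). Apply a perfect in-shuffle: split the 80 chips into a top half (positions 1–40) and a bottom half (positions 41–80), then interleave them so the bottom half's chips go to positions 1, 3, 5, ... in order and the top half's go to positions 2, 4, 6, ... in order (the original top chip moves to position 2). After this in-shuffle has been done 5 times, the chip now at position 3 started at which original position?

Work backwards from position 3, undoing one in-shuffle at a time:
3 ← 42 ← 21 ← 51 ← 66 ← 33
So the chip now at position 3 started at position 33.

33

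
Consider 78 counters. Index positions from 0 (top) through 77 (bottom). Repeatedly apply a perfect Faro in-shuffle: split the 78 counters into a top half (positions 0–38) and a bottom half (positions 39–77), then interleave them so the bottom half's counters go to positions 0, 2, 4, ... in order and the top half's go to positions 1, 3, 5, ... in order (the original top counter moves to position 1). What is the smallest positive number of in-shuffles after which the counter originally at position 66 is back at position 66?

39

Follow position 66 under repeated in-shuffles:
66 → 54 → 30 → 61 → 44 → 10 → 21 → 43 → ... → 66 (length 39)
It first returns after 39 in-shuffles.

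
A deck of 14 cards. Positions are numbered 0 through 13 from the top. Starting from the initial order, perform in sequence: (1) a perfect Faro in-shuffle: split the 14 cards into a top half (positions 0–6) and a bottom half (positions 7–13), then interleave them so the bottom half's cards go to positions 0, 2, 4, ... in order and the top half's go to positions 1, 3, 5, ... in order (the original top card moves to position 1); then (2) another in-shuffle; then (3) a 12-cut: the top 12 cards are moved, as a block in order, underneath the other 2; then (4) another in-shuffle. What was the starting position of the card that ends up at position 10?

Undo the operations in reverse order, starting from position 10:
  undo op 4 (in-shuffle, from bottom half): 10 ← 12
  undo op 3 (cut 12): 12 ← 10
  undo op 2 (in-shuffle, from bottom half): 10 ← 12
  undo op 1 (in-shuffle, from bottom half): 12 ← 13
So the card at position 10 came from original position 13.

13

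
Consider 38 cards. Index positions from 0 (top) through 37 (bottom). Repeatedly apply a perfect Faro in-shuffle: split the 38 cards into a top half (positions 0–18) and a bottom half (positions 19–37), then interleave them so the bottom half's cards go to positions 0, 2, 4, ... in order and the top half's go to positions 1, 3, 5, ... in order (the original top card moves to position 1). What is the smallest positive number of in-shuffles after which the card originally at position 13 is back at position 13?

12

Follow position 13 under repeated in-shuffles:
13 → 27 → 16 → 33 → 28 → 18 → 37 → 36 → 34 → 30 → 22 → 6 → 13
It first returns after 12 in-shuffles.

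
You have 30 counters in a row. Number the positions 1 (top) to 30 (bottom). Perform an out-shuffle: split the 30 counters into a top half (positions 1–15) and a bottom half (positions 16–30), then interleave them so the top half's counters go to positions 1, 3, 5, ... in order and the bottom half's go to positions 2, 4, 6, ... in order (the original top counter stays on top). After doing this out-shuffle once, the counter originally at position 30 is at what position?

Position 30 is a fixed point of every out-shuffle, so the counter never moves.

30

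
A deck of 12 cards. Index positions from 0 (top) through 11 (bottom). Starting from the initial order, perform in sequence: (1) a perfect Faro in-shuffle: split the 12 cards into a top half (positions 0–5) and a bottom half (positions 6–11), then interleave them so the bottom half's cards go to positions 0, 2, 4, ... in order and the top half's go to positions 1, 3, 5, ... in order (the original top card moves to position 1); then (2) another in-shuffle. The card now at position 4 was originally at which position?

Undo the operations in reverse order, starting from position 4:
  undo op 2 (in-shuffle, from bottom half): 4 ← 8
  undo op 1 (in-shuffle, from bottom half): 8 ← 10
So the card at position 4 came from original position 10.

10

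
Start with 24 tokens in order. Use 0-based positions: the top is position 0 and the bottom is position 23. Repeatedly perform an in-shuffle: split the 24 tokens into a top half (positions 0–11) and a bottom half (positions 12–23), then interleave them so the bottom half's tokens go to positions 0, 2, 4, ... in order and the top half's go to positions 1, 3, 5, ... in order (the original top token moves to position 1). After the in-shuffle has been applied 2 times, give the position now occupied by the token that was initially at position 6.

Track the token's position through each in-shuffle:
6 → 13 → 2

2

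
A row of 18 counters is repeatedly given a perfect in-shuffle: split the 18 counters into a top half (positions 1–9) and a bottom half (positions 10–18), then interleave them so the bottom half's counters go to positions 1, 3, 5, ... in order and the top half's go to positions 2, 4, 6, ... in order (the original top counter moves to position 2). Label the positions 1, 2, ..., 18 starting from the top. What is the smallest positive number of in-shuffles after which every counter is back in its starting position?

18

The in-shuffle permutes the 18 positions with cycle lengths [18].
Every counter is home exactly when every cycle has completed a whole number of laps, i.e. after lcm(18) = 18 in-shuffles.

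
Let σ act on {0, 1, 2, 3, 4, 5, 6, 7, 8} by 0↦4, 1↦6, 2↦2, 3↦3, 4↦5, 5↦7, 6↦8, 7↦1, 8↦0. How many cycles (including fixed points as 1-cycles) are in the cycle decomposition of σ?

3

Cycle decomposition: (0 4 5 7 1 6 8) (2) (3).
3 cycles.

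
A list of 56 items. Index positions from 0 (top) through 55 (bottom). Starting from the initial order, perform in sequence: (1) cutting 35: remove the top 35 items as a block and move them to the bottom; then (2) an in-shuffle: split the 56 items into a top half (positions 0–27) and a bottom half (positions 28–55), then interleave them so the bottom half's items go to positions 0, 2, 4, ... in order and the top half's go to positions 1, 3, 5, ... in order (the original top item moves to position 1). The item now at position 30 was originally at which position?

Undo the operations in reverse order, starting from position 30:
  undo op 2 (in-shuffle, from bottom half): 30 ← 43
  undo op 1 (cut 35): 43 ← 22
So the item at position 30 came from original position 22.

22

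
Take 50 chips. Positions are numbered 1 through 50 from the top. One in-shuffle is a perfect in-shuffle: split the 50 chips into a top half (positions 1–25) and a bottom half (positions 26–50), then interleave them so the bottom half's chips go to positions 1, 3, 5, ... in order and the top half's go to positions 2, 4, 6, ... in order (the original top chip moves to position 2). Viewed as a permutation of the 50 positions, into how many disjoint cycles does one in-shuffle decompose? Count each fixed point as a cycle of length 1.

7

Trace each unvisited position around until it returns:
(1 2 4 8 16 32 13 26) (3 6 12 24 48 45 39 27) (5 10 20 40 29 7 14 28) (9 18 36 21 42 33 15 30) (11 22 44 37 23 46 41 31) (17 34) (19 38 25 50 49 47 43 35)
7 cycles in total.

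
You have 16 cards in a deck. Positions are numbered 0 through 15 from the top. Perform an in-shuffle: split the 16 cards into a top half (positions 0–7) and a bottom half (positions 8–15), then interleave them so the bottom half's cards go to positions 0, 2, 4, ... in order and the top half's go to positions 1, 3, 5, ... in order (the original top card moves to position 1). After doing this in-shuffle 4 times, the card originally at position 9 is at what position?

Track the card's position through each in-shuffle:
9 → 2 → 5 → 11 → 6

6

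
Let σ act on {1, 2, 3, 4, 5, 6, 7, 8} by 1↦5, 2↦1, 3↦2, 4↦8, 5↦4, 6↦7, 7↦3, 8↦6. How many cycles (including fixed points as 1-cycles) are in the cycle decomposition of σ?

1

Cycle decomposition: (1 5 4 8 6 7 3 2).
1 cycle.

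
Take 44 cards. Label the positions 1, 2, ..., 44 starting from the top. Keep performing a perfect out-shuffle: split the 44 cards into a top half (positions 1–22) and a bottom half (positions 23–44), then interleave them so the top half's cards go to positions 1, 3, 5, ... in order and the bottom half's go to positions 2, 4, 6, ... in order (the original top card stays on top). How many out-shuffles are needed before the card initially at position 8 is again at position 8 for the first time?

Follow position 8 under repeated out-shuffles:
8 → 15 → 29 → 14 → 27 → 10 → 19 → 37 → 30 → 16 → 31 → 18 → 35 → 26 → 8
It first returns after 14 out-shuffles.

14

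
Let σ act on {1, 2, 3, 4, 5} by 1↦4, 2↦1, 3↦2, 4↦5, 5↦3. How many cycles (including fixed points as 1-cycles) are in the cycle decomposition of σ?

Cycle decomposition: (1 4 5 3 2).
1 cycle.

1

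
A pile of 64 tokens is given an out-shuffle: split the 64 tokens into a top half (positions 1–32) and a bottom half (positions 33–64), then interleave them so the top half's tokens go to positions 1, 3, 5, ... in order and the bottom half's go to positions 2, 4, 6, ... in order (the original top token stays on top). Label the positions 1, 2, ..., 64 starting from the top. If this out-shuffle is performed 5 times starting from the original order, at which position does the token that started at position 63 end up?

Track the token's position through each out-shuffle:
63 → 62 → 60 → 56 → 48 → 32

32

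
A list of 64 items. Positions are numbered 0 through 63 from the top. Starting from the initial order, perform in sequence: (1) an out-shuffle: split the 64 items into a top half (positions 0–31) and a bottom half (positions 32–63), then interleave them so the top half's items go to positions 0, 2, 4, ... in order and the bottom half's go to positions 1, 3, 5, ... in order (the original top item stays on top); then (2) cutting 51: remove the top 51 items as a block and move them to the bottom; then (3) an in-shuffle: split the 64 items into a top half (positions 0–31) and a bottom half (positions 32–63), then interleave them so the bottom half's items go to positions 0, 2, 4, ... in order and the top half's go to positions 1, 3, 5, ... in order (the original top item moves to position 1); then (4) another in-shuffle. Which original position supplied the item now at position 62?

9

Undo the operations in reverse order, starting from position 62:
  undo op 4 (in-shuffle, from bottom half): 62 ← 63
  undo op 3 (in-shuffle, from top half): 63 ← 31
  undo op 2 (cut 51): 31 ← 18
  undo op 1 (out-shuffle, from top half): 18 ← 9
So the item at position 62 came from original position 9.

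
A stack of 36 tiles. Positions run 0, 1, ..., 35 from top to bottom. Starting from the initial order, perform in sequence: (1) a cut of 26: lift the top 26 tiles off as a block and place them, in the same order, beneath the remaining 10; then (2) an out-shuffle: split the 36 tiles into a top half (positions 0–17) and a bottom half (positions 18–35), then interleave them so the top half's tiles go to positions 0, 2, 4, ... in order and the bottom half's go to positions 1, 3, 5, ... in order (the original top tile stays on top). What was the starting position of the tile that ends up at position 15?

Undo the operations in reverse order, starting from position 15:
  undo op 2 (out-shuffle, from bottom half): 15 ← 25
  undo op 1 (cut 26): 25 ← 15
So the tile at position 15 came from original position 15.

15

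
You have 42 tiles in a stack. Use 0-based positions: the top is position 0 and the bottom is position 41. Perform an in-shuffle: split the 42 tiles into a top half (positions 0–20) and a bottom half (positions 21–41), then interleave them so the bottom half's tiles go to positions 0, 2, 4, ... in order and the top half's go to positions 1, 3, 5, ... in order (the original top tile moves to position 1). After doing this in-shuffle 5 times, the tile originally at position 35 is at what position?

Track the tile's position through each in-shuffle:
35 → 28 → 14 → 29 → 16 → 33

33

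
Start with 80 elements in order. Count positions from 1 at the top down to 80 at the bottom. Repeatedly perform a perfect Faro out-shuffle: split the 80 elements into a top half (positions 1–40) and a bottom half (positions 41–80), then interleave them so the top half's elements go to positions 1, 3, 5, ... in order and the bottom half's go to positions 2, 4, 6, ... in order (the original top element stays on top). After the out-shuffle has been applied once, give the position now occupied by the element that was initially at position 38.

75

Track the element's position through each out-shuffle:
38 → 75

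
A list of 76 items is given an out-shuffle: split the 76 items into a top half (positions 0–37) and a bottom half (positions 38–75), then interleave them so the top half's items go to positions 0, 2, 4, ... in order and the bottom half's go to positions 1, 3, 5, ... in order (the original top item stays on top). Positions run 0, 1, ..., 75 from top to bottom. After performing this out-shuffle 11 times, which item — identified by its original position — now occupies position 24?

Work backwards from position 24, undoing one out-shuffle at a time:
24 ← 12 ← 6 ← 3 ← 39 ← 57 ← 66 ← 33 ← 54 ← 27 ← 51 ← 63
So the item now at position 24 started at position 63.

63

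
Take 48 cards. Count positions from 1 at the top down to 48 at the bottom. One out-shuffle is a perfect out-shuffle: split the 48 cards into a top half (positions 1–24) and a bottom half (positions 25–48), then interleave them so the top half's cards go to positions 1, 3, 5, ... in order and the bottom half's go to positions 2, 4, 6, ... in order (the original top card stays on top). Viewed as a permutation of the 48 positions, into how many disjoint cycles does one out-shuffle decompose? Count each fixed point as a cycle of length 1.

4

Trace each unvisited position around until it returns:
(1) (2 3 5 9 17 33 ... len 23) (6 11 21 41 34 20 ... len 23) (48)
4 cycles in total.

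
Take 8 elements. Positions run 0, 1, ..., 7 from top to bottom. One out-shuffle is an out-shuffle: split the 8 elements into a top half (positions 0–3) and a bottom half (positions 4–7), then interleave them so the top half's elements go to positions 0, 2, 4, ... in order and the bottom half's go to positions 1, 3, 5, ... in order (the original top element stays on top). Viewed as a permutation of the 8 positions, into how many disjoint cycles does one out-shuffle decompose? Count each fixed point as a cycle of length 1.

Trace each unvisited position around until it returns:
(0) (1 2 4) (3 6 5) (7)
4 cycles in total.

4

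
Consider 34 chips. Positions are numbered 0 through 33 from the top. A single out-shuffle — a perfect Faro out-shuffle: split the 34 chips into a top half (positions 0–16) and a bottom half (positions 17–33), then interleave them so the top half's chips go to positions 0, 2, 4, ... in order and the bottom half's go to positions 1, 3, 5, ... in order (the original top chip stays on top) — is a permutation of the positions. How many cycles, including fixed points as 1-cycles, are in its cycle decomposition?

6

Trace each unvisited position around until it returns:
(0) (1 2 4 8 16 32 31 29 25 17) (3 6 12 24 15 30 27 21 9 18) (5 10 20 7 14 28 23 13 26 19) (11 22) (33)
6 cycles in total.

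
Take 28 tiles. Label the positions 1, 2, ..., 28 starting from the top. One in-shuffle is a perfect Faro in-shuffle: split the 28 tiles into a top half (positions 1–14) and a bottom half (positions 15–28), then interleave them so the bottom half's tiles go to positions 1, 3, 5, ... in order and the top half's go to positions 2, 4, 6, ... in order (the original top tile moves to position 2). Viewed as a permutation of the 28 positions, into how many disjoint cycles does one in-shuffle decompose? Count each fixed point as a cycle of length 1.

Trace each unvisited position around until it returns:
(1 2 4 8 16 3 ... len 28)
1 cycle in total.

1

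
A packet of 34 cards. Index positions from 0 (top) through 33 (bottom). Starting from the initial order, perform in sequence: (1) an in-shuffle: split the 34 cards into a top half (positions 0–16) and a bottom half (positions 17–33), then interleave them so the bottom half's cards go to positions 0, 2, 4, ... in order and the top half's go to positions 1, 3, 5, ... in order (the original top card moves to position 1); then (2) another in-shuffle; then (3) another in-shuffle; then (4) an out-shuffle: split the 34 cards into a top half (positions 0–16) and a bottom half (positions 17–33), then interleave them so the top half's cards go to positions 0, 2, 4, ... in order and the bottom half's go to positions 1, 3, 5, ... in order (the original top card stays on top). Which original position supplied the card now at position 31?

Undo the operations in reverse order, starting from position 31:
  undo op 4 (out-shuffle, from bottom half): 31 ← 32
  undo op 3 (in-shuffle, from bottom half): 32 ← 33
  undo op 2 (in-shuffle, from top half): 33 ← 16
  undo op 1 (in-shuffle, from bottom half): 16 ← 25
So the card at position 31 came from original position 25.

25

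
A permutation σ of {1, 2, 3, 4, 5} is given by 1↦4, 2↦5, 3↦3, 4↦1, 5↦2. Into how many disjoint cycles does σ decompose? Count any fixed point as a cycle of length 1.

Cycle decomposition: (1 4) (2 5) (3).
3 cycles.

3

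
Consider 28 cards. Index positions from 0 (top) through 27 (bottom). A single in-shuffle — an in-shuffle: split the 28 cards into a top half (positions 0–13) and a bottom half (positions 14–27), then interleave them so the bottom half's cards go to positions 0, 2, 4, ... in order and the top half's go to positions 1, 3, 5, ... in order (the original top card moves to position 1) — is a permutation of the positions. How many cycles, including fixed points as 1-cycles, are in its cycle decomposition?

1

Trace each unvisited position around until it returns:
(0 1 3 7 15 2 ... len 28)
1 cycle in total.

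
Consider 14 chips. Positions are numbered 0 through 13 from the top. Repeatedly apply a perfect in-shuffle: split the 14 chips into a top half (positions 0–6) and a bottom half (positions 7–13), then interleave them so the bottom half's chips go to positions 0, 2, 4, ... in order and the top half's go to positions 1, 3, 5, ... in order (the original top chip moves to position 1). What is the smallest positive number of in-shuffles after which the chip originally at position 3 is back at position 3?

4

Follow position 3 under repeated in-shuffles:
3 → 7 → 0 → 1 → 3
It first returns after 4 in-shuffles.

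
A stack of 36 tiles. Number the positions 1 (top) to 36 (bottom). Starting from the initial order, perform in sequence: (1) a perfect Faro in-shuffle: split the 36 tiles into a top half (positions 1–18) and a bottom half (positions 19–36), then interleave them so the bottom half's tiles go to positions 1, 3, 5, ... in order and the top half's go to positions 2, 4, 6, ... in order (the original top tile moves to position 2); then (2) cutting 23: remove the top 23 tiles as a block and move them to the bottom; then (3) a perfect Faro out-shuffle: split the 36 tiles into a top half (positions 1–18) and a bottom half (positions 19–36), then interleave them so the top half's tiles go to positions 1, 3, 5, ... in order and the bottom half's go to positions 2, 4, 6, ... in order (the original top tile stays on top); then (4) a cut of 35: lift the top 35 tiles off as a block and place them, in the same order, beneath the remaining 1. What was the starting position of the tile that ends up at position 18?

16

Undo the operations in reverse order, starting from position 18:
  undo op 4 (cut 35): 18 ← 17
  undo op 3 (out-shuffle, from top half): 17 ← 9
  undo op 2 (cut 23): 9 ← 32
  undo op 1 (in-shuffle, from top half): 32 ← 16
So the tile at position 18 came from original position 16.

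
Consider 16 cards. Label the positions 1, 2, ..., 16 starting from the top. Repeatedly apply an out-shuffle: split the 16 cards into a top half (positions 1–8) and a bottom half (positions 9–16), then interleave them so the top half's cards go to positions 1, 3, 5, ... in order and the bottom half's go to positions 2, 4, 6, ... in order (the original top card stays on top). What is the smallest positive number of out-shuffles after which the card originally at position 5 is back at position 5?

Follow position 5 under repeated out-shuffles:
5 → 9 → 2 → 3 → 5
It first returns after 4 out-shuffles.

4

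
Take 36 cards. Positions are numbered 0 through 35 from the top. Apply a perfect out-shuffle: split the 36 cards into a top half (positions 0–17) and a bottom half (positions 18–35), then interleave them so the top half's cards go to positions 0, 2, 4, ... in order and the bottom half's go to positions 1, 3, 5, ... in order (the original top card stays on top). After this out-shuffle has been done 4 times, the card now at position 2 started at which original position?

22

Work backwards from position 2, undoing one out-shuffle at a time:
2 ← 1 ← 18 ← 9 ← 22
So the card now at position 2 started at position 22.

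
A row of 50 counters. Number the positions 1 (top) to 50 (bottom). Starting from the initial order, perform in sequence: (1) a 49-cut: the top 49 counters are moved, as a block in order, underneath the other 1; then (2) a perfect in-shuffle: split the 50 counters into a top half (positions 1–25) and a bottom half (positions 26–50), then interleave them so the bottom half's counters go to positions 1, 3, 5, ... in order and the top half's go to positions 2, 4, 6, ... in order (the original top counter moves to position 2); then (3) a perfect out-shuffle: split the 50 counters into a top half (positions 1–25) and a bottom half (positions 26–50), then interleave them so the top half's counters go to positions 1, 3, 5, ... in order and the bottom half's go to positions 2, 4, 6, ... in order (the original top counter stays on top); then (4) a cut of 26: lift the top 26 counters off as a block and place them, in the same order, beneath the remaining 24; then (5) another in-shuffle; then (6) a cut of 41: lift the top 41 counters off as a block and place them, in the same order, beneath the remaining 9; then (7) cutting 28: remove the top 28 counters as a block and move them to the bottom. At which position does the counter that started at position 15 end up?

Track the counter from position 15 forward through each operation:
  after op 1 (cut 49): 15 → 16
  after op 2 (in-shuffle): 16 → 32
  after op 3 (out-shuffle): 32 → 14
  after op 4 (cut 26): 14 → 38
  after op 5 (in-shuffle): 38 → 25
  after op 6 (cut 41): 25 → 34
  after op 7 (cut 28): 34 → 6

6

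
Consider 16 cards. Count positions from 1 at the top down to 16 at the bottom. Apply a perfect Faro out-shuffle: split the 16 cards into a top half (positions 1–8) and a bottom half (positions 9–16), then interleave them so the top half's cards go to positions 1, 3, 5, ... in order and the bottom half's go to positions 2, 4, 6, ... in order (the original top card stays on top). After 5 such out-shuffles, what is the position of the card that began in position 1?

Position 1 is a fixed point of every out-shuffle, so the card never moves.

1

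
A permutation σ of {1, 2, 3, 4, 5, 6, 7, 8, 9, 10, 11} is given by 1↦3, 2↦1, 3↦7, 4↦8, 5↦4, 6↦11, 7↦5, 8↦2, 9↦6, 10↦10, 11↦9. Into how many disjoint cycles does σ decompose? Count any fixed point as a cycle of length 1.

Cycle decomposition: (1 3 7 5 4 8 2) (6 11 9) (10).
3 cycles.

3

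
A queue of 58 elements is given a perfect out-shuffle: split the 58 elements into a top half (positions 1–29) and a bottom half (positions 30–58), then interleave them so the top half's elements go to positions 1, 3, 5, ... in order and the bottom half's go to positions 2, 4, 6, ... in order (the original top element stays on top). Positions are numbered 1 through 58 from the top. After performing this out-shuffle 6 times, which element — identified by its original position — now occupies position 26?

29

Work backwards from position 26, undoing one out-shuffle at a time:
26 ← 42 ← 50 ← 54 ← 56 ← 57 ← 29
So the element now at position 26 started at position 29.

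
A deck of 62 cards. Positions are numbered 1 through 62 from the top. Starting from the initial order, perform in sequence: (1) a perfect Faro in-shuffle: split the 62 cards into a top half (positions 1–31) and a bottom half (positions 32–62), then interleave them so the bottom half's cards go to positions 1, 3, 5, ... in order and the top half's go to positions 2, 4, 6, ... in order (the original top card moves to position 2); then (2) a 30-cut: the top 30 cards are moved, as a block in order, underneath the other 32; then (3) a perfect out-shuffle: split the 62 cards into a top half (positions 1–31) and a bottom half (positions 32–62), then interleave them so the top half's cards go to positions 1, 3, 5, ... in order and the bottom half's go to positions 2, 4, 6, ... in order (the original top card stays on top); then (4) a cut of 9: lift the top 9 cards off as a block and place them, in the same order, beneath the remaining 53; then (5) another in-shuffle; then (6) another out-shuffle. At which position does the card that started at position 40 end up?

Track the card from position 40 forward through each operation:
  after op 1 (in-shuffle): 40 → 17
  after op 2 (cut 30): 17 → 49
  after op 3 (out-shuffle): 49 → 36
  after op 4 (cut 9): 36 → 27
  after op 5 (in-shuffle): 27 → 54
  after op 6 (out-shuffle): 54 → 46

46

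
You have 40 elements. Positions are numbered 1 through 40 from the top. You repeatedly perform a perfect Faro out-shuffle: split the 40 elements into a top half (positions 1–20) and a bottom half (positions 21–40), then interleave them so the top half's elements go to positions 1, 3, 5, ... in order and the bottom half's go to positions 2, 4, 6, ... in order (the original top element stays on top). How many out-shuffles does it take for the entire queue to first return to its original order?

12

The out-shuffle permutes the 40 positions with cycle lengths [1, 1, 2, 12, 12, 12].
Every element is home exactly when every cycle has completed a whole number of laps, i.e. after lcm(1, 2, 12) = 12 out-shuffles.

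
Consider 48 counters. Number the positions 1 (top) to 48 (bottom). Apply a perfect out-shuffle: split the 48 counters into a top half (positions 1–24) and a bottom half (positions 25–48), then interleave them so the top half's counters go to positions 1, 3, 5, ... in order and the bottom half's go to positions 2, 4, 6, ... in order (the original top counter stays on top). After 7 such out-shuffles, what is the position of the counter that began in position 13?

33

Track the counter's position through each out-shuffle:
13 → 25 → 2 → 3 → 5 → 9 → 17 → 33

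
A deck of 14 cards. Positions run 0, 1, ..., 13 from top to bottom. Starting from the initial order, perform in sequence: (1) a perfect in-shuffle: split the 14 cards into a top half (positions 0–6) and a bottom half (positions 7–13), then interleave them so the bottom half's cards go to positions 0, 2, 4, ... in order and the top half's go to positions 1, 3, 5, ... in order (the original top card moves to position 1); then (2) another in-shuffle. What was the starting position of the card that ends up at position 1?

Undo the operations in reverse order, starting from position 1:
  undo op 2 (in-shuffle, from top half): 1 ← 0
  undo op 1 (in-shuffle, from bottom half): 0 ← 7
So the card at position 1 came from original position 7.

7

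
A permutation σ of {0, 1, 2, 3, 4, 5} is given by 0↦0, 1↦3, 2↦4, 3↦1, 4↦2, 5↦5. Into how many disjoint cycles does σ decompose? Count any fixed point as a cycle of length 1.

4

Cycle decomposition: (0) (1 3) (2 4) (5).
4 cycles.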